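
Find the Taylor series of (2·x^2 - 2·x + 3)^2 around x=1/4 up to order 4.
441/64 - 21·(x - 1/4)/4 + 23·(x - 1/4)^2/2 - 4·(x - 1/4)^3 + 4·(x - 1/4)^4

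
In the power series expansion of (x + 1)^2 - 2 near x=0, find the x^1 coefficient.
Expand to order 1: (x + 1)^2 - 2 = 2·x - 1 + O(x^2).
The coefficient of x^1 is 2.

Final answer: 2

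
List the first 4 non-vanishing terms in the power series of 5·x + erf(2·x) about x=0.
-128·x^7/(21·√(π)) + 32·x^5/(5·√(π)) - 16·x^3/(3·√(π)) + x·(4/√(π) + 5)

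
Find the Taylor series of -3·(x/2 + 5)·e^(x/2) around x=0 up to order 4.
-9·x^4/128 - x^3/2 - 21·x^2/8 - 9·x - 15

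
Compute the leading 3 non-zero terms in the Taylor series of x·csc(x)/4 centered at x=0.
7·x^4/1440 + x^2/24 + 1/4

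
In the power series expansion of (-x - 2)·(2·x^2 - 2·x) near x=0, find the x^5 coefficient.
Expand to order 5: (-x - 2)·(2·x^2 - 2·x) = -2·x^3 - 2·x^2 + 4·x + O(x^6).
The coefficient of x^5 is 0.

Final answer: 0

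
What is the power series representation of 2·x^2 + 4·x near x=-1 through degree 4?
-2 + 2·(x + 1)^2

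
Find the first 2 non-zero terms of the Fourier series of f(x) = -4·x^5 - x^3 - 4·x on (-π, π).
(-956 - 8·π^4 + 158·π^2)·sin(x) + (-19·π^2 + 65/2 + 4·π^4)·sin(2·x)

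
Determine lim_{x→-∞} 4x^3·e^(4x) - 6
The product is a 0·∞ indeterminate form at x → -∞.
Rewrite the product as 4x^3 / e^(-4x) (an ∞/∞ form) and apply L'Hôpital, or use the standard hierarchy e^(4|x|) ≫ |x^3| as x → -∞.
The indeterminate product → 0, so the limit = -6.

Final answer: -6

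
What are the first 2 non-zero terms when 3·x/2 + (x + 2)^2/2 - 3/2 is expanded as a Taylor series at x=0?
7·x/2 + 1/2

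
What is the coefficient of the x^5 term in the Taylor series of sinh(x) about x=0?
Expand to order 5: sinh(x) = x^5/120 + x^3/6 + x + O(x^6).
The coefficient of x^5 is 1/120.

Final answer: 1/120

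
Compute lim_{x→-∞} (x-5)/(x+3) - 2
Evaluate the dominant behaviour as x → -∞; each term tends to a finite value or vanishes.
Limit = -1.

Final answer: -1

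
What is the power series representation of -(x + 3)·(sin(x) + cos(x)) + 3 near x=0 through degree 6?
-x^6/240 - x^5/15 + x^4/24 + x^3 + x^2/2 - 4·x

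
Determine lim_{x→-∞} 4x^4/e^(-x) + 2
The quotient is an ∞/∞ indeterminate form as x → -∞.
Compare growth rates of the dominant terms (exponentials ≫ polynomials ≫ logarithms), or apply L'Hôpital's rule; the quotient → 0.
Adding the constant: 0 + 2 = 2. Limit = 2.

Final answer: 2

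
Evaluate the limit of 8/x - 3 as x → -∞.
Evaluate the dominant behaviour as x → -∞; each term tends to a finite value or vanishes.
Limit = -3.

Final answer: -3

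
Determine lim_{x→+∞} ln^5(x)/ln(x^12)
This is an ∞/∞ indeterminate form as x → +∞.
Write ln(x^12) = 12·ln(x), reducing the quotient to ln^4(x)/12 → ∞.
Limit = ∞.

Final answer: ∞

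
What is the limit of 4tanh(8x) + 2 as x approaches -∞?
Evaluate the dominant behaviour as x → -∞; each term tends to a finite value or vanishes.
Limit = -2.

Final answer: -2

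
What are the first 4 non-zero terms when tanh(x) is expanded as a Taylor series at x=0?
-17·x^7/315 + 2·x^5/15 - x^3/3 + x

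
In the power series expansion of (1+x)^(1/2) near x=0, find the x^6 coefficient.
Expand to order 6: (1+x)^(1/2) = -21·x^6/1024 + 7·x^5/256 - 5·x^4/128 + x^3/16 - x^2/8 + x/2 + 1 + O(x^7).
The coefficient of x^6 is -21/1024.

Final answer: -21/1024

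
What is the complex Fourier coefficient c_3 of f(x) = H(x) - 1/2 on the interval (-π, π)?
Compute the real Fourier coefficients first: a_3 = 0, b_3 = 2/(3·π).
Then c_3 = (a_3 − i·b_3)/2 = -i/(3·π).

Final answer: -i/(3·π)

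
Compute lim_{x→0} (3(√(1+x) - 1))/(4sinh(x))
Both numerator and denominator → 0 as x → 0; this is a 0/0 indeterminate form.
Expand each to leading order near x = 0: numerator ~ 3·x/2, denominator ~ 4·x.
The limit of the ratio is 3/8.

Final answer: 3/8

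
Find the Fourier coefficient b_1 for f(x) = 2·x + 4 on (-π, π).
b_1 = (1/π) ∫_{-π}^{π} f(x)·sin(1x) dx.
Evaluate the integral (use parity and integration by parts as needed): b_1 = 4.

Final answer: 4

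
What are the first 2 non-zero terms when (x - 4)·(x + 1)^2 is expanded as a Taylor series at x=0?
-7·x - 4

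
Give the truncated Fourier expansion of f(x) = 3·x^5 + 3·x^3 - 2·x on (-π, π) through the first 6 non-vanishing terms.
(-114·π^2 + 6·π^4 + 680)·sin(x) + (-3·π^4 - 16 + 12·π^2)·sin(2·x) + (-22·π^2/9 + 8/27 + 2·π^4)·sin(3·x) + (-3·π^4/2 + 55/64 + 3·π^2/8)·sin(4·x) + (-536/625 + 6·π^2/25 + 6·π^4/5)·sin(5·x) + (-π^4 - 4·π^2/9 + 20/27)·sin(6·x)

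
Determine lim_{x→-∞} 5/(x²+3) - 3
Evaluate the dominant behaviour as x → -∞; each term tends to a finite value or vanishes.
Limit = -3.

Final answer: -3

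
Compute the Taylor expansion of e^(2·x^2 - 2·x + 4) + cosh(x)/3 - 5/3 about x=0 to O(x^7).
x^6·(1/2160 + 304·e^(4)/45) - 104·x^5·e^(4)/15 + x^4·(1/72 + 20·e^(4)/3) - 16·x^3·e^(4)/3 + x^2·(1/6 + 4·e^(4)) - 2·x·e^(4) - 4/3 + e^(4)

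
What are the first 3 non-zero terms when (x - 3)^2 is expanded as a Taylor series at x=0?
x^2 - 6·x + 9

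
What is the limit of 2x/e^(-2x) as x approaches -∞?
This is an ∞/∞ indeterminate form as x → -∞.
Compare growth rates of the dominant terms (exponentials ≫ polynomials ≫ logarithms), or apply L'Hôpital's rule; the quotient → 0.
Limit = 0.

Final answer: 0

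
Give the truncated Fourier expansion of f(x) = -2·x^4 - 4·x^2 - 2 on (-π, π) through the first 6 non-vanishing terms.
(-80 + 16·π^2)·cos(x) + (2 - 4·π^2)·cos(2·x) + (16/27 + 16·π^2/9)·cos(3·x) + (-π^2 - 5/8)·cos(4·x) + (304/625 + 16·π^2/25)·cos(5·x) - 2·π^4/5 - 4·π^2/3 - 2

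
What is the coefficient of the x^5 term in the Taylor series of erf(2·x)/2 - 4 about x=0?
Expand to order 5: erf(2·x)/2 - 4 = 16·x^5/(5·√(π)) - 8·x^3/(3·√(π)) + 2·x/√(π) - 4 + O(x^6).
The coefficient of x^5 is 16/(5·√(π)).

Final answer: 16/(5·√(π))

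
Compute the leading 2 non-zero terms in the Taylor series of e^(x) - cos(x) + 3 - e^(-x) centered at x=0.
2·x + 2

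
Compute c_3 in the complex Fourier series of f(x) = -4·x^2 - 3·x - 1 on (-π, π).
Compute the real Fourier coefficients first: a_3 = 16/9, b_3 = -2.
Then c_3 = (a_3 − i·b_3)/2 = 8/9 + i.

Final answer: 8/9 + i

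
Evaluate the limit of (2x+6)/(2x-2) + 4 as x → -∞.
Evaluate the dominant behaviour as x → -∞; each term tends to a finite value or vanishes.
Limit = 5.

Final answer: 5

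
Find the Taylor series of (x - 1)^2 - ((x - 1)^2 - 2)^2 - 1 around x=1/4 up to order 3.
-641/256 - 93·(x - 1/4)/16 + 13·(x - 1/4)^2/8 + 3·(x - 1/4)^3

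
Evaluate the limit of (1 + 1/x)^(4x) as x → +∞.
As x → +∞: write (1 + 1/x)^(4x) = ((1 + 1/x)^x)^4 → (e^1)^4 = e^4.
Limit = e^(4).

Final answer: e^(4)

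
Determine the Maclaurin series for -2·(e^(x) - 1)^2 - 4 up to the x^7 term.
-x^7/20 - 31·x^6/180 - x^5/2 - 7·x^4/6 - 2·x^3 - 2·x^2 - 4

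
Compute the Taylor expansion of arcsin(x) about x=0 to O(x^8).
5·x^7/112 + 3·x^5/40 + x^3/6 + x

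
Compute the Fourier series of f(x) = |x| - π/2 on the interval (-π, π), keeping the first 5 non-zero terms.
-4·cos(x)/π - 4·cos(3·x)/(9·π) - 4·cos(5·x)/(25·π) - 4·cos(7·x)/(49·π) - 4·cos(9·x)/(81·π)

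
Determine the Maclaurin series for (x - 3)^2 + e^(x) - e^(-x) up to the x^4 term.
x^3/3 + x^2 - 4·x + 9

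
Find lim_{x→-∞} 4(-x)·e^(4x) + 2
The product is a 0·∞ indeterminate form at x → -∞.
Rewrite the product as 4(-x) / e^(-4x) (an ∞/∞ form) and apply L'Hôpital, or use the standard hierarchy e^(4|x|) ≫ |(-x)| as x → -∞.
The indeterminate product → 0, so the limit = 2.

Final answer: 2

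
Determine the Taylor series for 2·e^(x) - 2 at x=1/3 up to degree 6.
-2 + 2·e^(1/3) + 2·e^(1/3)·(x - 1/3) + e^(1/3)·(x - 1/3)^2 + e^(1/3)·(x - 1/3)^3/3 + e^(1/3)·(x - 1/3)^4/12 + e^(1/3)·(x - 1/3)^5/60 + e^(1/3)·(x - 1/3)^6/360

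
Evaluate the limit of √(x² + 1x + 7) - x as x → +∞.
This is an ∞ − ∞ indeterminate form.
Multiply and divide by the conjugate √(x²+1x + 7) + x; the x² terms cancel, leaving (1x + 7)/(√(x²+1x + 7)+x) → 1/2.
Limit = 1/2.

Final answer: 1/2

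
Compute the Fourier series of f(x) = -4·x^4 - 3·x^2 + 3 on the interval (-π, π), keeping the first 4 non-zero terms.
(-180 + 32·π^2)·cos(x) + (9 - 8·π^2)·cos(2·x) + (-28/27 + 32·π^2/9)·cos(3·x) - 4·π^4/5 - π^2 + 3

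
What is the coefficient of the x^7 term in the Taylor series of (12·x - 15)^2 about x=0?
Expand to order 7: (12·x - 15)^2 = 144·x^2 - 360·x + 225 + O(x^8).
The coefficient of x^7 is 0.

Final answer: 0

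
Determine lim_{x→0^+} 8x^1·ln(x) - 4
The product is a 0·∞ indeterminate form at x → 0⁺.
Rewrite the product as 8·ln(x) / x^(-1) and apply L'Hôpital, or use the standard hierarchy x^(-1) ≫ |ln x| as x → 0⁺.
The indeterminate product → 0, so the limit = -4.

Final answer: -4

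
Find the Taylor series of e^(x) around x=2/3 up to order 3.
e^(2/3) + e^(2/3)·(x - 2/3) + e^(2/3)·(x - 2/3)^2/2 + e^(2/3)·(x - 2/3)^3/6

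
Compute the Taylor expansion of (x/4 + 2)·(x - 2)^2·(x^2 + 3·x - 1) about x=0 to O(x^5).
7·x^4/4 - 17·x^3/4 - 14·x^2 + 31·x - 8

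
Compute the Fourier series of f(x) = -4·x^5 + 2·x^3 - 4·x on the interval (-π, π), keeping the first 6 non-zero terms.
(-992 - 8·π^4 + 164·π^2)·sin(x) + (-22·π^2 + 37 + 4·π^4)·sin(2·x) + (-8·π^4/3 - 608/81 + 196·π^2/27)·sin(3·x) + (-7·π^2/2 + 53/16 + 2·π^4)·sin(4·x) + (-8·π^4/5 - 1312/625 + 52·π^2/25)·sin(5·x) + (-38·π^2/27 + 127/81 + 4·π^4/3)·sin(6·x)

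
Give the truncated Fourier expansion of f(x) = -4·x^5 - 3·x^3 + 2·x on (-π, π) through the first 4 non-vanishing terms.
(-920 - 8·π^4 + 154·π^2)·sin(x) + (-17·π^2 + 47/2 + 4·π^4)·sin(2·x) + (-8·π^4/3 - 104/81 + 106·π^2/27)·sin(3·x) + (-π^2 - 5/8 + 2·π^4)·sin(4·x)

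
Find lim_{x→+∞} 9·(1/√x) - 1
Evaluate the dominant behaviour as x → +∞; each term tends to a finite value or vanishes.
Limit = -1.

Final answer: -1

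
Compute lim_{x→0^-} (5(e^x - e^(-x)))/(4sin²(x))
Both numerator and denominator → 0 as x → 0^-; this is a 0/0 indeterminate form.
Expand each to leading order near x = 0: numerator ~ 10·x, denominator ~ 4·x^2.
The limit of the ratio is -∞.

Final answer: -∞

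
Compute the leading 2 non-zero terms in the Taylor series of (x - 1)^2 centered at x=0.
1 - 2·x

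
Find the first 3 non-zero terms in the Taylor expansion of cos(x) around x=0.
x^4/24 - x^2/2 + 1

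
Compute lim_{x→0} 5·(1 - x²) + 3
Direct substitution at x = 0 gives 8.

Final answer: 8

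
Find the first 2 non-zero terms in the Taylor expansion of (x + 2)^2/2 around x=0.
2·x + 2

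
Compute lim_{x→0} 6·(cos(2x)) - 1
Direct substitution at x = 0 gives 5.

Final answer: 5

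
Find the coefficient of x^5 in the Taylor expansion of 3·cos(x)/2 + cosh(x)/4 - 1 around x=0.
Expand to order 5: 3·cos(x)/2 + cosh(x)/4 - 1 = 7·x^4/96 - 5·x^2/8 + 3/4 + O(x^6).
The coefficient of x^5 is 0.

Final answer: 0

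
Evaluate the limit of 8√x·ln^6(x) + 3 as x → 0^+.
The product is a 0·∞ indeterminate form at x → 0⁺.
Rewrite the product as 8·ln^6(x) / x^(-1/2) and apply L'Hôpital, or use the standard hierarchy x^(-1/2) ≫ |ln x|^6 as x → 0⁺.
The indeterminate product → 0, so the limit = 3.

Final answer: 3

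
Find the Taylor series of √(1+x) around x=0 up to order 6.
-21·x^6/1024 + 7·x^5/256 - 5·x^4/128 + x^3/16 - x^2/8 + x/2 + 1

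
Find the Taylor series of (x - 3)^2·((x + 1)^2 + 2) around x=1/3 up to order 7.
2176/81 - 32·(x - 1/3)/27 - 10·(x - 1/3)^2/3 - 8·(x - 1/3)^3/3 + (x - 1/3)^4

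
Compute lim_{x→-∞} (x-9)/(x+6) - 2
Evaluate the dominant behaviour as x → -∞; each term tends to a finite value or vanishes.
Limit = -1.

Final answer: -1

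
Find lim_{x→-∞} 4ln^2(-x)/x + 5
The quotient is an ∞/∞ indeterminate form as x → -∞.
Compare growth rates of the dominant terms (exponentials ≫ polynomials ≫ logarithms), or apply L'Hôpital's rule; the quotient → 0.
Adding the constant: 0 + 5 = 5. Limit = 5.

Final answer: 5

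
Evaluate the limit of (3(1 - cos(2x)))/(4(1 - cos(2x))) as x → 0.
Both numerator and denominator → 0 as x → 0; this is a 0/0 indeterminate form.
Expand each to leading order near x = 0: numerator ~ 6·x^2, denominator ~ 8·x^2.
The limit of the ratio is 3/4.

Final answer: 3/4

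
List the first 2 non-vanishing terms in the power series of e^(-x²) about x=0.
1 - x^2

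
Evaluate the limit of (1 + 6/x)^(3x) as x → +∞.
As x → +∞: write (1 + 6/x)^(3x) = ((1 + 6/x)^x)^3 → (e^6)^3 = e^18.
Limit = e^(18).

Final answer: e^(18)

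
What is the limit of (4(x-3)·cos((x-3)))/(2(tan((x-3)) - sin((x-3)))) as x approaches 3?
Both numerator and denominator → 0 as x → 3; this is a 0/0 indeterminate form.
Expand each to leading order near x = 3: numerator ~ 4·(x - 3), denominator ~ (x - 3)^3.
The limit of the ratio is ∞.

Final answer: ∞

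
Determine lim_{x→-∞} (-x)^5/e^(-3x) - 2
The quotient is an ∞/∞ indeterminate form as x → -∞.
Compare growth rates of the dominant terms (exponentials ≫ polynomials ≫ logarithms), or apply L'Hôpital's rule; the quotient → 0.
Adding the constant: 0 - 2 = -2. Limit = -2.

Final answer: -2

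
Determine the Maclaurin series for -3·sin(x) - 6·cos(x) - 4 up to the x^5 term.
-x^5/40 - x^4/4 + x^3/2 + 3·x^2 - 3·x - 10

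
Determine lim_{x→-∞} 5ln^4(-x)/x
This is an ∞/∞ indeterminate form as x → -∞.
Compare growth rates of the dominant terms (exponentials ≫ polynomials ≫ logarithms), or apply L'Hôpital's rule; the quotient → 0.
Limit = 0.

Final answer: 0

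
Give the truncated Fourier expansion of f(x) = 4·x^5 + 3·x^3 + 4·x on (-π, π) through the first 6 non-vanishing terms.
(-154·π^2 + 8·π^4 + 932)·sin(x) + (-4·π^4 - 59/2 + 17·π^2)·sin(2·x) + (-106·π^2/27 + 428/81 + 8·π^4/3)·sin(3·x) + (-2·π^4 - 19/8 + π^2)·sin(4·x) + (-2·π^2/25 + 1012/625 + 8·π^4/5)·sin(5·x) + (-4·π^4/3 - 7·π^2/27 - 209/162)·sin(6·x)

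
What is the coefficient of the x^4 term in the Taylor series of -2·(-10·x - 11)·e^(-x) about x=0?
Expand to order 4: -2·(-10·x - 11)·e^(-x) = -29·x^4/12 + 19·x^3/3 - 9·x^2 - 2·x + 22 + O(x^5).
The coefficient of x^4 is -29/12.

Final answer: -29/12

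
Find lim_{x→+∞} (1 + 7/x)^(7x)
As x → +∞: write (1 + 7/x)^(7x) = ((1 + 7/x)^x)^7 → (e^7)^7 = e^49.
Limit = e^(49).

Final answer: e^(49)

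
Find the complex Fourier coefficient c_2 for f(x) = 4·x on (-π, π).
Compute the real Fourier coefficients first: a_2 = 0, b_2 = -4.
Then c_2 = (a_2 − i·b_2)/2 = 2·i.

Final answer: 2·i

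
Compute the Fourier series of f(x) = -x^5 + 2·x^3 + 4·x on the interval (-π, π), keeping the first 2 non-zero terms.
(-256 - 2·π^4 + 44·π^2)·sin(x) + (-7·π^2 + 13/2 + π^4)·sin(2·x)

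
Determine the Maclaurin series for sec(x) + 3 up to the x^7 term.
61·x^6/720 + 5·x^4/24 + x^2/2 + 4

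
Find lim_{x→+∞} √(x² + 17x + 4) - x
This is an ∞ − ∞ indeterminate form.
Multiply and divide by the conjugate √(x²+17x + 4) + x; the x² terms cancel, leaving (17x + 4)/(√(x²+17x + 4)+x) → 17/2.
Limit = 17/2.

Final answer: 17/2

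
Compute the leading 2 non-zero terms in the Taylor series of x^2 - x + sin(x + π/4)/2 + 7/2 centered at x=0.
x·(-1 + √(2)/4) + √(2)/4 + 7/2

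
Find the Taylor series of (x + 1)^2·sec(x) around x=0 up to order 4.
17·x^4/24 + x^3 + 3·x^2/2 + 2·x + 1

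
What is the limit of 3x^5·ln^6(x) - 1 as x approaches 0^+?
The product is a 0·∞ indeterminate form at x → 0⁺.
Rewrite the product as 3·ln^6(x) / x^(-5) and apply L'Hôpital, or use the standard hierarchy x^(-5) ≫ |ln x|^6 as x → 0⁺.
The indeterminate product → 0, so the limit = -1.

Final answer: -1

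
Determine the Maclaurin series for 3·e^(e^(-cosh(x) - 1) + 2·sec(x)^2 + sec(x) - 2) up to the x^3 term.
x^2·(-3·e^(-1 + e^(-2))/2 + 15·e^(e^(-2) + 1)/2) + 3·e^(e^(-2) + 1)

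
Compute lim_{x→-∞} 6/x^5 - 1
Evaluate the dominant behaviour as x → -∞; each term tends to a finite value or vanishes.
Limit = -1.

Final answer: -1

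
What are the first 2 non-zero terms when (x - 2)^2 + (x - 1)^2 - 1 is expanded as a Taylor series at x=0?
4 - 6·x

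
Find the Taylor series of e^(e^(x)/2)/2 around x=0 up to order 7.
3433·x^7·e^(1/2)/430080 + 171·x^6·e^(1/2)/10240 + 257·x^5·e^(1/2)/7680 + 49·x^4·e^(1/2)/768 + 11·x^3·e^(1/2)/96 + 3·x^2·e^(1/2)/16 + x·e^(1/2)/4 + e^(1/2)/2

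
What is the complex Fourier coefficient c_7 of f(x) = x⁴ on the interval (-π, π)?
Compute the real Fourier coefficients first: a_7 = 48/2401 - 8·π^2/49, b_7 = 0.
Then c_7 = (a_7 − i·b_7)/2 = 24/2401 - 4·π^2/49.

Final answer: 24/2401 - 4·π^2/49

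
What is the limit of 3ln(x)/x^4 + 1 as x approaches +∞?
The quotient is an ∞/∞ indeterminate form as x → +∞.
The polynomial denominator x^4 dominates the logarithmic numerator (any positive power of x ≫ ln(x) as x → ∞), so the quotient → 0.
Adding the constant: 0 + 1 = 1. Limit = 1.

Final answer: 1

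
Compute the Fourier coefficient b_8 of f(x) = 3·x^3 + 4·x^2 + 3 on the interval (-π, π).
b_8 = (1/π) ∫_{-π}^{π} f(x)·sin(8x) dx.
Evaluate the integral (use parity and integration by parts as needed): b_8 = 9/128 - 3·π^2/4.

Final answer: 9/128 - 3·π^2/4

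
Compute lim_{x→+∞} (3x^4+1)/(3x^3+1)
This is an ∞/∞ indeterminate form as x → +∞.
Divide numerator and denominator by x^4 and let the lower-order terms vanish; the numerator's degree 4 exceeds the denominator's degree 3, so the quotient diverges.
Limit = ∞.

Final answer: ∞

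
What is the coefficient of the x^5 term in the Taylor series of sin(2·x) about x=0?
Expand to order 5: sin(2·x) = 4·x^5/15 - 4·x^3/3 + 2·x + O(x^6).
The coefficient of x^5 is 4/15.

Final answer: 4/15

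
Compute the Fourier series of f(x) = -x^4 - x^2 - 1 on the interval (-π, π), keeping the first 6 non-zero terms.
(-44 + 8·π^2)·cos(x) + (2 - 2·π^2)·cos(2·x) + (-4/27 + 8·π^2/9)·cos(3·x) + (-π^2/2 - 1/16)·cos(4·x) + (52/625 + 8·π^2/25)·cos(5·x) - π^4/5 - π^2/3 - 1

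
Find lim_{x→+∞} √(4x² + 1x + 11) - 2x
As x → +∞: multiply by the conjugate to get (1x+11)/(√(4x²+1x+11)+2x); the denominator ~ 4x, so the limit is 1/4.
Limit = 1/4.

Final answer: 1/4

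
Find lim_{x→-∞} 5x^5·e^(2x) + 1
The product is a 0·∞ indeterminate form at x → -∞.
Rewrite the product as 5x^5 / e^(-2x) (an ∞/∞ form) and apply L'Hôpital, or use the standard hierarchy e^(2|x|) ≫ |x^5| as x → -∞.
The indeterminate product → 0, so the limit = 1.

Final answer: 1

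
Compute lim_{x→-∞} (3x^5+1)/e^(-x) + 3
The quotient is an ∞/∞ indeterminate form as x → -∞.
Compare growth rates of the dominant terms (exponentials ≫ polynomials ≫ logarithms), or apply L'Hôpital's rule; the quotient → 0.
Adding the constant: 0 + 3 = 3. Limit = 3.

Final answer: 3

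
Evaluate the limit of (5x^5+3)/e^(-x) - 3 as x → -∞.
The quotient is an ∞/∞ indeterminate form as x → -∞.
Compare growth rates of the dominant terms (exponentials ≫ polynomials ≫ logarithms), or apply L'Hôpital's rule; the quotient → 0.
Adding the constant: 0 - 3 = -3. Limit = -3.

Final answer: -3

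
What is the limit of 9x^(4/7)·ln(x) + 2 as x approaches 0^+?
The product is a 0·∞ indeterminate form at x → 0⁺.
Rewrite the product as 9·ln(x) / x^(-4/7) and apply L'Hôpital, or use the standard hierarchy x^(-4/7) ≫ |ln x| as x → 0⁺.
The indeterminate product → 0, so the limit = 2.

Final answer: 2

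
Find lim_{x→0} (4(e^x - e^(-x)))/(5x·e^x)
Both numerator and denominator → 0 as x → 0; this is a 0/0 indeterminate form.
Expand each to leading order near x = 0: numerator ~ 8·x, denominator ~ 5·x.
The limit of the ratio is 8/5.

Final answer: 8/5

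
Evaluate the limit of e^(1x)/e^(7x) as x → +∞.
This is an ∞/∞ indeterminate form as x → +∞.
Rewrite e^(1x)/e^(7x) = e^((1−7)x) = e^(-6x); the exponent coefficient is -6 < 0 so e^(-6x) → 0.
Limit = 0.

Final answer: 0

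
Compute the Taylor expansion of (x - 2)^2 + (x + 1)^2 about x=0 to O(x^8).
2·x^2 - 2·x + 5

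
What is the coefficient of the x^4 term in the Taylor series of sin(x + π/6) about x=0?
Expand to order 4: sin(x + π/6) = x^4/48 - √(3)·x^3/12 - x^2/4 + √(3)·x/2 + 1/2 + O(x^5).
The coefficient of x^4 is 1/48.

Final answer: 1/48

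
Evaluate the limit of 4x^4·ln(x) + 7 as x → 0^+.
The product is a 0·∞ indeterminate form at x → 0⁺.
Rewrite the product as 4·ln(x) / x^(-4) and apply L'Hôpital, or use the standard hierarchy x^(-4) ≫ |ln x| as x → 0⁺.
The indeterminate product → 0, so the limit = 7.

Final answer: 7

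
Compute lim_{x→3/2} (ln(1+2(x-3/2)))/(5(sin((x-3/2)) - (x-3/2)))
Both numerator and denominator → 0 as x → 3/2; this is a 0/0 indeterminate form.
Expand each to leading order near x = 3/2: numerator ~ 2·(x - 3/2), denominator ~ -5·(x - 3/2)^3/6.
The limit of the ratio is -∞.

Final answer: -∞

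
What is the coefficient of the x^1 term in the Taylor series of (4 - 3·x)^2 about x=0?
Expand to order 1: (4 - 3·x)^2 = 16 - 24·x + O(x^2).
The coefficient of x^1 is -24.

Final answer: -24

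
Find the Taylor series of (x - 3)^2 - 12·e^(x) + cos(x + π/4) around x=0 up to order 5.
x^5·(-1/10 - √(2)/240) + x^4·(-1/2 + √(2)/48) + x^3·(-2 + √(2)/12) + x^2·(-5 - √(2)/4) + x·(-18 - √(2)/2) - 3 + √(2)/2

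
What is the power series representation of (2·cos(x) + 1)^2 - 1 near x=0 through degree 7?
-11·x^6/60 + 3·x^4/2 - 6·x^2 + 8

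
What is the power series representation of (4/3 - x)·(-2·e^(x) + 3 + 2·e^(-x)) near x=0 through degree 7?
-x^7/945 + x^6/30 - 2·x^5/45 + 2·x^4/3 - 8·x^3/9 + 4·x^2 - 25·x/3 + 4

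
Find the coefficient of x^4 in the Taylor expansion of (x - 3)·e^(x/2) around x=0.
Expand to order 4: (x - 3)·e^(x/2) = 5·x^4/384 + x^3/16 + x^2/8 - x/2 - 3 + O(x^5).
The coefficient of x^4 is 5/384.

Final answer: 5/384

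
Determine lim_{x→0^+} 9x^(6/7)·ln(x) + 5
The product is a 0·∞ indeterminate form at x → 0⁺.
Rewrite the product as 9·ln(x) / x^(-6/7) and apply L'Hôpital, or use the standard hierarchy x^(-6/7) ≫ |ln x| as x → 0⁺.
The indeterminate product → 0, so the limit = 5.

Final answer: 5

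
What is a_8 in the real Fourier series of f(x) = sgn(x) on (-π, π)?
a_8 = (1/π) ∫_{-π}^{π} f(x)·cos(8x) dx.
Evaluate the integral (use parity and integration by parts as needed): a_8 = 0.

Final answer: 0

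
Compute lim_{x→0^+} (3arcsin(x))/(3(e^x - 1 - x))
Both numerator and denominator → 0 as x → 0^+; this is a 0/0 indeterminate form.
Expand each to leading order near x = 0: numerator ~ 3·x, denominator ~ 3·x^2/2.
The limit of the ratio is ∞.

Final answer: ∞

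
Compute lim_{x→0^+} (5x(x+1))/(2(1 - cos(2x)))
Both numerator and denominator → 0 as x → 0^+; this is a 0/0 indeterminate form.
Expand each to leading order near x = 0: numerator ~ 5·x, denominator ~ 4·x^2.
The limit of the ratio is ∞.

Final answer: ∞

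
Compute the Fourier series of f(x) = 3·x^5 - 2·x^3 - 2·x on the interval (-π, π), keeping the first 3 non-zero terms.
(-124·π^2 + 6·π^4 + 740)·sin(x) + (-3·π^4 - 47/2 + 17·π^2)·sin(2·x) + (-52·π^2/9 + 68/27 + 2·π^4)·sin(3·x)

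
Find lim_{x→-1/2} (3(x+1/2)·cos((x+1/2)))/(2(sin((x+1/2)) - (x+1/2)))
Both numerator and denominator → 0 as x → -1/2; this is a 0/0 indeterminate form.
Expand each to leading order near x = -1/2: numerator ~ 3·(x + 1/2), denominator ~ -(x + 1/2)^3/3.
The limit of the ratio is -∞.

Final answer: -∞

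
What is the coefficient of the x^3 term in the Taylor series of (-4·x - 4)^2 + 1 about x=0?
Expand to order 3: (-4·x - 4)^2 + 1 = 16·x^2 + 32·x + 17 + O(x^4).
The coefficient of x^3 is 0.

Final answer: 0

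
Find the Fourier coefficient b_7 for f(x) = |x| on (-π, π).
b_7 = (1/π) ∫_{-π}^{π} f(x)·sin(7x) dx.
Evaluate the integral (use parity and integration by parts as needed): b_7 = 0.

Final answer: 0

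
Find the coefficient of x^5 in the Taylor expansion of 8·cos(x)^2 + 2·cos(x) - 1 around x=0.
Expand to order 5: 8·cos(x)^2 + 2·cos(x) - 1 = 11·x^4/4 - 9·x^2 + 9 + O(x^6).
The coefficient of x^5 is 0.

Final answer: 0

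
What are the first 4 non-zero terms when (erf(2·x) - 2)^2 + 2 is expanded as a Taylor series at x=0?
64·x^3/(3·√(π)) + 16·x^2/π - 16·x/√(π) + 6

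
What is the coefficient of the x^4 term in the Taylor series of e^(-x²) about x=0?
Expand to order 4: e^(-x²) = x^4/2 - x^2 + 1 + O(x^5).
The coefficient of x^4 is 1/2.

Final answer: 1/2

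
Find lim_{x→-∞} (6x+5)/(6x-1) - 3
Evaluate the dominant behaviour as x → -∞; each term tends to a finite value or vanishes.
Limit = -2.

Final answer: -2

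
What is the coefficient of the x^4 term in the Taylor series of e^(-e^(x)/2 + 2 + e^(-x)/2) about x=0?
Expand to order 4: e^(-e^(x)/2 + 2 + e^(-x)/2) = 5·x^4·e^(2)/24 - x^3·e^(2)/3 + x^2·e^(2)/2 - x·e^(2) + e^(2) + O(x^5).
The coefficient of x^4 is 5·e^(2)/24.

Final answer: 5·e^(2)/24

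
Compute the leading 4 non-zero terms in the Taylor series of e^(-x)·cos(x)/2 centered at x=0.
-x^4/12 + x^3/6 - x/2 + 1/2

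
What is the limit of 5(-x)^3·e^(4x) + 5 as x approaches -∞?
The product is a 0·∞ indeterminate form at x → -∞.
Rewrite the product as 5(-x)^3 / e^(-4x) (an ∞/∞ form) and apply L'Hôpital, or use the standard hierarchy e^(4|x|) ≫ |(-x)^3| as x → -∞.
The indeterminate product → 0, so the limit = 5.

Final answer: 5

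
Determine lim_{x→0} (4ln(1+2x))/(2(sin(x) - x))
Both numerator and denominator → 0 as x → 0; this is a 0/0 indeterminate form.
Expand each to leading order near x = 0: numerator ~ 8·x, denominator ~ -x^3/3.
The limit of the ratio is -∞.

Final answer: -∞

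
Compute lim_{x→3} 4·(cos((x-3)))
Direct substitution at x = 3 gives 4.

Final answer: 4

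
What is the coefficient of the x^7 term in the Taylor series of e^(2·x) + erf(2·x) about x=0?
Expand to order 7: e^(2·x) + erf(2·x) = x^7·(8/315 - 128/(21·√(π))) + 4·x^6/45 + x^5·(4/15 + 32/(5·√(π))) + 2·x^4/3 + x^3·(4/3 - 16/(3·√(π))) + 2·x^2 + x·(2 + 4/√(π)) + 1 + O(x^8).
The coefficient of x^7 is 8/315 - 128/(21·√(π)).

Final answer: 8/315 - 128/(21·√(π))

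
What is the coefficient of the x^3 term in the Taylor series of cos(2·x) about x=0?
Expand to order 3: cos(2·x) = 1 - 2·x^2 + O(x^4).
The coefficient of x^3 is 0.

Final answer: 0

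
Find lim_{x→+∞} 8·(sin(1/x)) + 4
Evaluate the dominant behaviour as x → +∞; each term tends to a finite value or vanishes.
Limit = 4.

Final answer: 4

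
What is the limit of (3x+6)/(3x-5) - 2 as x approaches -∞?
Evaluate the dominant behaviour as x → -∞; each term tends to a finite value or vanishes.
Limit = -1.

Final answer: -1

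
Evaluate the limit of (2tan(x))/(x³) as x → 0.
Both numerator and denominator → 0 as x → 0; this is a 0/0 indeterminate form.
Expand each to leading order near x = 0: numerator ~ 2·x, denominator ~ x^3.
The limit of the ratio is ∞.

Final answer: ∞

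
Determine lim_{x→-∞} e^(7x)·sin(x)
Evaluate the dominant behaviour as x → -∞; each term tends to a finite value or vanishes.
Limit = 0.

Final answer: 0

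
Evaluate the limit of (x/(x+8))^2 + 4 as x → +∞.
As x → +∞: x/(x+8) = 1/(1 + 8/x) → 1, and the 2nd power of a limit-1 base also → 1; with the additive constant, 1 + 4 = 5.
Limit = 5.

Final answer: 5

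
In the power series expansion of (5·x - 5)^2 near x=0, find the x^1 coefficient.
Expand to order 1: (5·x - 5)^2 = 25 - 50·x + O(x^2).
The coefficient of x^1 is -50.

Final answer: -50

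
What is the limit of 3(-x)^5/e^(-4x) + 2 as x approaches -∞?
The quotient is an ∞/∞ indeterminate form as x → -∞.
Compare growth rates of the dominant terms (exponentials ≫ polynomials ≫ logarithms), or apply L'Hôpital's rule; the quotient → 0.
Adding the constant: 0 + 2 = 2. Limit = 2.

Final answer: 2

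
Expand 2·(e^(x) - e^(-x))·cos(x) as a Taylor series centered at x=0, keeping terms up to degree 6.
-2·x^5/15 - 4·x^3/3 + 4·x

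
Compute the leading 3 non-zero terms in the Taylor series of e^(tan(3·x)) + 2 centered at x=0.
9·x^2/2 + 3·x + 3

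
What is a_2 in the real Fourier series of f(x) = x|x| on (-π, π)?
a_2 = (1/π) ∫_{-π}^{π} f(x)·cos(2x) dx.
Evaluate the integral (use parity and integration by parts as needed): a_2 = 0.

Final answer: 0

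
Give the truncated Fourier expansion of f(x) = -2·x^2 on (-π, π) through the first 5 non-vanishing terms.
8·cos(x) - 2·cos(2·x) + 8·cos(3·x)/9 - cos(4·x)/2 - 2·π^2/3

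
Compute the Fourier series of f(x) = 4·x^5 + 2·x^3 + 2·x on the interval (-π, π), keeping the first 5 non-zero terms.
(-156·π^2 + 8·π^4 + 940)·sin(x) + (-4·π^4 - 29 + 18·π^2)·sin(2·x) + (-124·π^2/27 + 356/81 + 8·π^4/3)·sin(3·x) + (-2·π^4 - 25/16 + 3·π^2/2)·sin(4·x) + (-12·π^2/25 + 572/625 + 8·π^4/5)·sin(5·x)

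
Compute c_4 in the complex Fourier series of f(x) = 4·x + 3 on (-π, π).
Compute the real Fourier coefficients first: a_4 = 0, b_4 = -2.
Then c_4 = (a_4 − i·b_4)/2 = i.

Final answer: i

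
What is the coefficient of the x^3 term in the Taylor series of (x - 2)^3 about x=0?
Expand to order 3: (x - 2)^3 = x^3 - 6·x^2 + 12·x - 8 + O(x^4).
The coefficient of x^3 is 1.

Final answer: 1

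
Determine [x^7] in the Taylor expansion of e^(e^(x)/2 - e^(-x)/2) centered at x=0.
Expand to order 7: e^(e^(x)/2 - e^(-x)/2) = 8·x^7/315 + 37·x^6/720 + x^5/10 + 5·x^4/24 + x^3/3 + x^2/2 + x + 1 + O(x^8).
The coefficient of x^7 is 8/315.

Final answer: 8/315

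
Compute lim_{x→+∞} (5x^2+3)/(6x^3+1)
This is an ∞/∞ indeterminate form as x → +∞.
Divide numerator and denominator by x^3 and let the lower-order terms vanish; the numerator's degree 2 is below the denominator's degree 3, so the quotient → 0.
Limit = 0.

Final answer: 0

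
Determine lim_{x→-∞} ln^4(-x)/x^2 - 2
The quotient is an ∞/∞ indeterminate form as x → -∞.
Compare growth rates of the dominant terms (exponentials ≫ polynomials ≫ logarithms), or apply L'Hôpital's rule; the quotient → 0.
Adding the constant: 0 - 2 = -2. Limit = -2.

Final answer: -2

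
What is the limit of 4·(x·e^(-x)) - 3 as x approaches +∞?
Evaluate the dominant behaviour as x → +∞; each term tends to a finite value or vanishes.
Limit = -3.

Final answer: -3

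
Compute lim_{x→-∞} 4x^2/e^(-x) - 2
The quotient is an ∞/∞ indeterminate form as x → -∞.
Compare growth rates of the dominant terms (exponentials ≫ polynomials ≫ logarithms), or apply L'Hôpital's rule; the quotient → 0.
Adding the constant: 0 - 2 = -2. Limit = -2.

Final answer: -2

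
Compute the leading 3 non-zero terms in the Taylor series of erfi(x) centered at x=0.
x^5/(5·√(π)) + 2·x^3/(3·√(π)) + 2·x/√(π)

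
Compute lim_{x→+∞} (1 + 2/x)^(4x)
As x → +∞: write (1 + 2/x)^(4x) = ((1 + 2/x)^x)^4 → (e^2)^4 = e^8.
Limit = e^(8).

Final answer: e^(8)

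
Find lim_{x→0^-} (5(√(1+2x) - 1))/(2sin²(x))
Both numerator and denominator → 0 as x → 0^-; this is a 0/0 indeterminate form.
Expand each to leading order near x = 0: numerator ~ 5·x, denominator ~ 2·x^2.
The limit of the ratio is -∞.

Final answer: -∞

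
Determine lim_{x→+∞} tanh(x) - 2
Evaluate the dominant behaviour as x → +∞; each term tends to a finite value or vanishes.
Limit = -1.

Final answer: -1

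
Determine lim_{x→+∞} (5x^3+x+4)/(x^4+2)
This is an ∞/∞ indeterminate form as x → +∞.
Divide numerator and denominator by x^4 and let the lower-order terms vanish; the numerator's degree 3 is below the denominator's degree 4, so the quotient → 0.
Limit = 0.

Final answer: 0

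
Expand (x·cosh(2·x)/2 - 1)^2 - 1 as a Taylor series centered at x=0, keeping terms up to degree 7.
-4·x^7/45 + 4·x^6/3 - 2·x^5/3 + x^4 - 2·x^3 + x^2/4 - x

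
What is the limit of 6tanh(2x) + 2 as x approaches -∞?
Evaluate the dominant behaviour as x → -∞; each term tends to a finite value or vanishes.
Limit = -4.

Final answer: -4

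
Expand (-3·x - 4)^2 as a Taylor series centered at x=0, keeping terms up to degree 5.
9·x^2 + 24·x + 16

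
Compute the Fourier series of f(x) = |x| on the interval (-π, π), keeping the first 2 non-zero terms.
-4·cos(x)/π + π/2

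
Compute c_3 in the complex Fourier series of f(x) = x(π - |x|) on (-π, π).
Compute the real Fourier coefficients first: a_3 = 0, b_3 = 8/(27·π).
Then c_3 = (a_3 − i·b_3)/2 = -4·i/(27·π).

Final answer: -4·i/(27·π)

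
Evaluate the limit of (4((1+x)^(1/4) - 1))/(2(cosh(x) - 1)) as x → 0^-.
Both numerator and denominator → 0 as x → 0^-; this is a 0/0 indeterminate form.
Expand each to leading order near x = 0: numerator ~ x, denominator ~ x^2.
The limit of the ratio is -∞.

Final answer: -∞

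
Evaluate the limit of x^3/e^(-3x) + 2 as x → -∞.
The quotient is an ∞/∞ indeterminate form as x → -∞.
Compare growth rates of the dominant terms (exponentials ≫ polynomials ≫ logarithms), or apply L'Hôpital's rule; the quotient → 0.
Adding the constant: 0 + 2 = 2. Limit = 2.

Final answer: 2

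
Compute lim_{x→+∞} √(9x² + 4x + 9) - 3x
As x → +∞: multiply by the conjugate to get (4x+9)/(√(9x²+4x+9)+3x); the denominator ~ 6x, so the limit is 4/6 = 2/3.
Limit = 2/3.

Final answer: 2/3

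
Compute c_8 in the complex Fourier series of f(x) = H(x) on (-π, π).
Compute the real Fourier coefficients first: a_8 = 0, b_8 = 0.
Then c_8 = (a_8 − i·b_8)/2 = 0.

Final answer: 0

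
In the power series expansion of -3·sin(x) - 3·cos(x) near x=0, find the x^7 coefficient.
Expand to order 7: -3·sin(x) - 3·cos(x) = x^7/1680 + x^6/240 - x^5/40 - x^4/8 + x^3/2 + 3·x^2/2 - 3·x - 3 + O(x^8).
The coefficient of x^7 is 1/1680.

Final answer: 1/1680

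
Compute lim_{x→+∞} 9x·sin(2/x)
As x → +∞: let u = 2/x → 0⁺; then 9·x·sin(2/x) = 9·2·sin(u)/u → 9·2·1 = 18.
Limit = 18.

Final answer: 18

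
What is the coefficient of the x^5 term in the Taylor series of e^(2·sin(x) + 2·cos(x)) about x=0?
-13·e^(2)/60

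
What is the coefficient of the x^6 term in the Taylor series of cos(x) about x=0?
Expand to order 6: cos(x) = -x^6/720 + x^4/24 - x^2/2 + 1 + O(x^7).
The coefficient of x^6 is -1/720.

Final answer: -1/720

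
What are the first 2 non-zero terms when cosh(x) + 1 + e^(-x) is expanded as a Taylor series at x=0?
3 - x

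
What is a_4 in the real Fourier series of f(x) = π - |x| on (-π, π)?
a_4 = (1/π) ∫_{-π}^{π} f(x)·cos(4x) dx.
Evaluate the integral (use parity and integration by parts as needed): a_4 = 0.

Final answer: 0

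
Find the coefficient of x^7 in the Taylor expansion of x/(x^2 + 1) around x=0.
Expand to order 7: x/(x^2 + 1) = -x^7 + x^5 - x^3 + x + O(x^8).
The coefficient of x^7 is -1.

Final answer: -1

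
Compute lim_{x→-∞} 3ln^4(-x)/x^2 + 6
The quotient is an ∞/∞ indeterminate form as x → -∞.
Compare growth rates of the dominant terms (exponentials ≫ polynomials ≫ logarithms), or apply L'Hôpital's rule; the quotient → 0.
Adding the constant: 0 + 6 = 6. Limit = 6.

Final answer: 6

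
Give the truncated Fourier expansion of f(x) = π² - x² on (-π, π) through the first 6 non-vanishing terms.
4·cos(x) - cos(2·x) + 4·cos(3·x)/9 - cos(4·x)/4 + 4·cos(5·x)/25 + 2·π^2/3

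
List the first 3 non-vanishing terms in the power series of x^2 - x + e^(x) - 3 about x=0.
x^3/6 + 3·x^2/2 - 2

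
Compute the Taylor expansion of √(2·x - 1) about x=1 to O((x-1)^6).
1 + (x - 1) - (x - 1)^2/2 + (x - 1)^3/2 - 5·(x - 1)^4/8 + 7·(x - 1)^5/8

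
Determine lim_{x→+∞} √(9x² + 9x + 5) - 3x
As x → +∞: multiply by the conjugate to get (9x+5)/(√(9x²+9x+5)+3x); the denominator ~ 6x, so the limit is 9/6 = 3/2.
Limit = 3/2.

Final answer: 3/2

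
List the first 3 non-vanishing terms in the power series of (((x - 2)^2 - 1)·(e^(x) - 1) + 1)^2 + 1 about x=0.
4·x^2 + 6·x + 2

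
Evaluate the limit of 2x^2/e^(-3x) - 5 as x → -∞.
The quotient is an ∞/∞ indeterminate form as x → -∞.
Compare growth rates of the dominant terms (exponentials ≫ polynomials ≫ logarithms), or apply L'Hôpital's rule; the quotient → 0.
Adding the constant: 0 - 5 = -5. Limit = -5.

Final answer: -5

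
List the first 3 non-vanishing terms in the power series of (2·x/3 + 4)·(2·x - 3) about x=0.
4·x^2/3 + 6·x - 12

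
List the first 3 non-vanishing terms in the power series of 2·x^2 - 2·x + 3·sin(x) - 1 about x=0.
2·x^2 + x - 1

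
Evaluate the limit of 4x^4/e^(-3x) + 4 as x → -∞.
The quotient is an ∞/∞ indeterminate form as x → -∞.
Compare growth rates of the dominant terms (exponentials ≫ polynomials ≫ logarithms), or apply L'Hôpital's rule; the quotient → 0.
Adding the constant: 0 + 4 = 4. Limit = 4.

Final answer: 4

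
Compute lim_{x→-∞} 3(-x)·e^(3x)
This is a 0·∞ indeterminate form at x → -∞.
Rewrite the product as 3(-x) / e^(-3x) (an ∞/∞ form) and apply L'Hôpital, or use the standard hierarchy e^(3|x|) ≫ |(-x)| as x → -∞.
The indeterminate product → 0, so the limit = 0.

Final answer: 0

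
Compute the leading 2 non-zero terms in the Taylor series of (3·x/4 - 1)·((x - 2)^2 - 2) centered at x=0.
11·x/2 - 2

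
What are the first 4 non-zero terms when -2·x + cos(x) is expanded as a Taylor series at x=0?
x^4/24 - x^2/2 - 2·x + 1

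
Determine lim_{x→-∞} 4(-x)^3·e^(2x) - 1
The product is a 0·∞ indeterminate form at x → -∞.
Rewrite the product as 4(-x)^3 / e^(-2x) (an ∞/∞ form) and apply L'Hôpital, or use the standard hierarchy e^(2|x|) ≫ |(-x)^3| as x → -∞.
The indeterminate product → 0, so the limit = -1.

Final answer: -1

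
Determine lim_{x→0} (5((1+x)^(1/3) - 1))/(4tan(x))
Both numerator and denominator → 0 as x → 0; this is a 0/0 indeterminate form.
Expand each to leading order near x = 0: numerator ~ 5·x/3, denominator ~ 4·x.
The limit of the ratio is 5/12.

Final answer: 5/12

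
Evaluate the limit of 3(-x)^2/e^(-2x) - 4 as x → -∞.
The quotient is an ∞/∞ indeterminate form as x → -∞.
Compare growth rates of the dominant terms (exponentials ≫ polynomials ≫ logarithms), or apply L'Hôpital's rule; the quotient → 0.
Adding the constant: 0 - 4 = -4. Limit = -4.

Final answer: -4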